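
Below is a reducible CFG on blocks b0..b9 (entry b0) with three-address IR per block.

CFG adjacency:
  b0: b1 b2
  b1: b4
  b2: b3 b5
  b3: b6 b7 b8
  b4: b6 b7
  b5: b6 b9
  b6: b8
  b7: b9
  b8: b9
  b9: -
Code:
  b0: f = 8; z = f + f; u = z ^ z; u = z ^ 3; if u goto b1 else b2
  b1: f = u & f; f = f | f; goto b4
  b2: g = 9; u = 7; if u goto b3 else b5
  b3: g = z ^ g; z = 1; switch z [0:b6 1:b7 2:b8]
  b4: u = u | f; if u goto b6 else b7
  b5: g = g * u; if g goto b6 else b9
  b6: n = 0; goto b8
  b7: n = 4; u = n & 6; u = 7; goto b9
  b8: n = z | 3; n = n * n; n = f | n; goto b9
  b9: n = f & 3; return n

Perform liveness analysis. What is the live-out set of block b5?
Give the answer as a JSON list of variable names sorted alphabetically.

Answer: ["f", "z"]

Derivation:
def/use:
  b0: def={f,u,z} ue=∅
  b1: def={f} ue={f,u}
  b2: def={g,u} ue=∅
  b3: def={g,z} ue={g,z}
  b4: def={u} ue={f,u}
  b5: def={g} ue={g,u}
  b6: def={n} ue=∅
  b7: def={n,u} ue=∅
  b8: def={n} ue={f,z}
  b9: def={n} ue={f}

Live sets:
  b0: in=∅ out={f,u,z}
  b1: in={f,u,z} out={f,u,z}
  b2: in={f,z} out={f,g,u,z}
  b3: in={f,g,z} out={f,z}
  b4: in={f,u,z} out={f,z}
  b5: in={f,g,u,z} out={f,z}
  b6: in={f,z} out={f,z}
  b7: in={f} out={f}
  b8: in={f,z} out={f}
  b9: in={f} out=∅

live-out(b5) = ["f", "z"]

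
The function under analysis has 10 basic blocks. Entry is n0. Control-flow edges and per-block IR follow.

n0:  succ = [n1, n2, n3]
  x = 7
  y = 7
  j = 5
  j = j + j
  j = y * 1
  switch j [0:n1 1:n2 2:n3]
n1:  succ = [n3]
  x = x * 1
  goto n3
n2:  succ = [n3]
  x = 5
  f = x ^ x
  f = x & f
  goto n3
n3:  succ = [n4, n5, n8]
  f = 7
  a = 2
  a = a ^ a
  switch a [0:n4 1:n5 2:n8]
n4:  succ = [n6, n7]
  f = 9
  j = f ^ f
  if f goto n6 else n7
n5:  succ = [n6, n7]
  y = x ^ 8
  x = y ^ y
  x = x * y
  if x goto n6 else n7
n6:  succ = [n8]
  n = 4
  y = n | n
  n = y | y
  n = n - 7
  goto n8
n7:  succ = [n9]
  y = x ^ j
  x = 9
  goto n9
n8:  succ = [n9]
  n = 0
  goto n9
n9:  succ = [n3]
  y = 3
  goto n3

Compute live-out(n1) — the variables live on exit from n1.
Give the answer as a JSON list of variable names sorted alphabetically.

Answer: ["j", "x"]

Derivation:
def/use:
  n0 def {j,x,y} use ∅
  n1 def {x} use {x}
  n2 def {f,x} use ∅
  n3 def {a,f} use ∅
  n4 def {f,j} use ∅
  n5 def {x,y} use {x}
  n6 def {n,y} use ∅
  n7 def {x,y} use {j,x}
  n8 def {n} use ∅
  n9 def {y} use ∅

Live sets:
  live n0: ∅→{j,x}
  live n1: {j,x}→{j,x}
  live n2: {j}→{j,x}
  live n3: {j,x}→{j,x}
  live n4: {x}→{j,x}
  live n5: {j,x}→{j,x}
  live n6: {j,x}→{j,x}
  live n7: {j,x}→{j,x}
  live n8: {j,x}→{j,x}
  live n9: {j,x}→{j,x}

live-out(n1) = ["j", "x"]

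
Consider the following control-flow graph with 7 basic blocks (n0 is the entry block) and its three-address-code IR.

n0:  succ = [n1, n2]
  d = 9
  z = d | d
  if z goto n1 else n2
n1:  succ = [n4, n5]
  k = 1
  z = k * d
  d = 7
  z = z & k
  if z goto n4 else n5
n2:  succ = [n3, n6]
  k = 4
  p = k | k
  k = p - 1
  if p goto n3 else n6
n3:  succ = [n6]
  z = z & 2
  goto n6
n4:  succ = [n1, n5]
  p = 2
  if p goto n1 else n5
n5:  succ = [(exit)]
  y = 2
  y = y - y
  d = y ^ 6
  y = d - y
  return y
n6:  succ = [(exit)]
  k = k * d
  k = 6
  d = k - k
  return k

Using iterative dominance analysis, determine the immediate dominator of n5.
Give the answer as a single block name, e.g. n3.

idom tree: n1←n0 n2←n0 n3←n2 n4←n1 n5←n1 n6←n2
Dom∩ at merges:
  n1: preds {n0,n4}: {n0} ∩ {n0,n1,n4} = {n0}; idom=n0
  n5: preds {n1,n4}: {n0,n1} ∩ {n0,n1,n4} = {n0,n1}; idom=n1
  n6: preds {n2,n3}: {n0,n2} ∩ {n0,n2,n3} = {n0,n2}; idom=n2

idom(n5) = n1

Answer: n1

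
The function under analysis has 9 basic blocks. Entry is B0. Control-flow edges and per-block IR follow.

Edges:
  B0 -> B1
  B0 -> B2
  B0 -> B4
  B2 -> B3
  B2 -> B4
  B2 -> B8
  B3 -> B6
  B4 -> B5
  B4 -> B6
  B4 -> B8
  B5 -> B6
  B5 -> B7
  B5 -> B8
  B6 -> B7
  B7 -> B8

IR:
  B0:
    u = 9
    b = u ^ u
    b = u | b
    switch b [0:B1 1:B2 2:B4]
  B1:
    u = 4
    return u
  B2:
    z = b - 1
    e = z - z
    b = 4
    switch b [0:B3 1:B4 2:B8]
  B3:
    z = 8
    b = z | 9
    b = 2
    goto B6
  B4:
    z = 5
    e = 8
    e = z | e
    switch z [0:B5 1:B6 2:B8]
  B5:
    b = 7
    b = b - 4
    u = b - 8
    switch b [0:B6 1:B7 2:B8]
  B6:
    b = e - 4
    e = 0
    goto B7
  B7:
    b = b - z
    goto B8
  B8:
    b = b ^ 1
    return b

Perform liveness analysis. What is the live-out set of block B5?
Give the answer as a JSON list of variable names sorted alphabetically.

Answer: ["b", "e", "z"]

Analysis:
Per-block:
  B0 def {b,u} use ∅
  B1 def {u} use ∅
  B2 def {b,e,z} use {b}
  B3 def {b,z} use ∅
  B4 def {e,z} use ∅
  B5 def {b,u} use ∅
  B6 def {b,e} use {e}
  B7 def {b} use {b,z}
  B8 def {b} use {b}

Backward fixpoint:
  B0 li=∅ lo={b}
  B1 li=∅ lo=∅
  B2 li={b} lo={b,e}
  B3 li={e} lo={e,z}
  B4 li={b} lo={b,e,z}
  B5 li={e,z} lo={b,e,z}
  B6 li={e,z} lo={b,z}
  B7 li={b,z} lo={b}
  B8 li={b} lo=∅

live-out(B5) = ["b", "e", "z"]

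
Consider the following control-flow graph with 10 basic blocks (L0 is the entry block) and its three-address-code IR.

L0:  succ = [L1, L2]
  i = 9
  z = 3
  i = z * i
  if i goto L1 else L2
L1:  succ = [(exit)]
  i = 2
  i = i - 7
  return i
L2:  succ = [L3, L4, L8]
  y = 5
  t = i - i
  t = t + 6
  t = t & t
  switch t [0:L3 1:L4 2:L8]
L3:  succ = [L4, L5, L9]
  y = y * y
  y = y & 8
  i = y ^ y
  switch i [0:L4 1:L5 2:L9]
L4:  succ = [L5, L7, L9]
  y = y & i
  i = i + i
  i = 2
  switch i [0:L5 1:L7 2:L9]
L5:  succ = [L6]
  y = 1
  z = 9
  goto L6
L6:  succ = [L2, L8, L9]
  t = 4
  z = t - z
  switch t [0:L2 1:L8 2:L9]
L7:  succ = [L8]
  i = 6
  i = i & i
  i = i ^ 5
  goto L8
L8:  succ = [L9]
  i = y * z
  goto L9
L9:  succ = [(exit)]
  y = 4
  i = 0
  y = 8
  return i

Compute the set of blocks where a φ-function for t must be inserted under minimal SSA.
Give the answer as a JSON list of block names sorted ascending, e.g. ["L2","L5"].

Answer: ["L2", "L8", "L9"]

Working:
idom tree: L1←L0 L2←L0 L3←L2 L4←L2 L5←L2 L6←L5 L7←L4 L8←L2 L9←L2
Dom∩ at merges:
  L2: preds {L0,L6}: {L0} ∩ {L0,L2,L5,L6} = {L0}; idom=L0
  L4: preds {L2,L3}: {L0,L2} ∩ {L0,L2,L3} = {L0,L2}; idom=L2
  L5: preds {L3,L4}: {L0,L2,L3} ∩ {L0,L2,L4} = {L0,L2}; idom=L2
  L8: preds {L2,L6,L7}: {L0,L2} ∩ {L0,L2,L5,L6} ∩ {L0,L2,L4,L7} = {L0,L2}; idom=L2
  L9: preds {L3,L4,L6,L8}: {L0,L2,L3} ∩ {L0,L2,L4} ∩ {L0,L2,L5,L6} ∩ {L0,L2,L8} = {L0,L2}; idom=L2

DF derivation:
  L2←L0: walk · to L0
  L2←L6: walk L6→L5→L2 to L0
  L4←L2: walk · to L2
  L4←L3: walk L3 to L2
  L5←L3: walk L3 to L2
  L5←L4: walk L4 to L2
  L8←L2: walk · to L2
  L8←L6: walk L6→L5 to L2
  L8←L7: walk L7→L4 to L2
  L9←L3: walk L3 to L2
  L9←L4: walk L4 to L2
  L9←L6: walk L6→L5 to L2
  L9←L8: walk L8 to L2
  L0 → ∅
  L1 → ∅
  L2 → {L2}
  L3 → {L4,L5,L9}
  L4 → {L5,L8,L9}
  L5 → {L2,L8,L9}
  L6 → {L2,L8,L9}
  L7 → {L8}
  L8 → {L9}
  L9 → ∅

φ for t: defs {L2,L6}
  DF⁺ = {L2,L8,L9}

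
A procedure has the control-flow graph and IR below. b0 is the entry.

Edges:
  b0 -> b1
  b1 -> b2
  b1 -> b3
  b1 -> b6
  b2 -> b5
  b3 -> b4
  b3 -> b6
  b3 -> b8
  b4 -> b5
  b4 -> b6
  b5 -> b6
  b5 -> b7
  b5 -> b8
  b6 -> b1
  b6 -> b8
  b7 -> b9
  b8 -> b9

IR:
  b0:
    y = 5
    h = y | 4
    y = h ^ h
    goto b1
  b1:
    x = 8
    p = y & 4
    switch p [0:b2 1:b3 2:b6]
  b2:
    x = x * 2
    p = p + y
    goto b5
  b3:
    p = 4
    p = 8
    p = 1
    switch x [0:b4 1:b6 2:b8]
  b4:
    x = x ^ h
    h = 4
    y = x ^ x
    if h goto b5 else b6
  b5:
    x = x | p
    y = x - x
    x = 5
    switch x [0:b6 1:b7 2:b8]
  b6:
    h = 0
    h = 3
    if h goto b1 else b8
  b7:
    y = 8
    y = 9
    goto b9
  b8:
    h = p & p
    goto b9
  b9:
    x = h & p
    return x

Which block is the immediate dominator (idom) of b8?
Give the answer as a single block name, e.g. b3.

Answer: b1

Working:
idom tree: b1←b0 b2←b1 b3←b1 b4←b3 b5←b1 b6←b1 b7←b5 b8←b1 b9←b1
Join-block Dom:
  b1: preds {b0,b6}: {b0} ∩ {b0,b1,b6} = {b0}; idom=b0
  b5: preds {b2,b4}: {b0,b1,b2} ∩ {b0,b1,b3,b4} = {b0,b1}; idom=b1
  b6: preds {b1,b3,b4,b5}: {b0,b1} ∩ {b0,b1,b3} ∩ {b0,b1,b3,b4} ∩ {b0,b1,b5} = {b0,b1}; idom=b1
  b8: preds {b3,b5,b6}: {b0,b1,b3} ∩ {b0,b1,b5} ∩ {b0,b1,b6} = {b0,b1}; idom=b1
  b9: preds {b7,b8}: {b0,b1,b5,b7} ∩ {b0,b1,b8} = {b0,b1}; idom=b1

idom(b8) = b1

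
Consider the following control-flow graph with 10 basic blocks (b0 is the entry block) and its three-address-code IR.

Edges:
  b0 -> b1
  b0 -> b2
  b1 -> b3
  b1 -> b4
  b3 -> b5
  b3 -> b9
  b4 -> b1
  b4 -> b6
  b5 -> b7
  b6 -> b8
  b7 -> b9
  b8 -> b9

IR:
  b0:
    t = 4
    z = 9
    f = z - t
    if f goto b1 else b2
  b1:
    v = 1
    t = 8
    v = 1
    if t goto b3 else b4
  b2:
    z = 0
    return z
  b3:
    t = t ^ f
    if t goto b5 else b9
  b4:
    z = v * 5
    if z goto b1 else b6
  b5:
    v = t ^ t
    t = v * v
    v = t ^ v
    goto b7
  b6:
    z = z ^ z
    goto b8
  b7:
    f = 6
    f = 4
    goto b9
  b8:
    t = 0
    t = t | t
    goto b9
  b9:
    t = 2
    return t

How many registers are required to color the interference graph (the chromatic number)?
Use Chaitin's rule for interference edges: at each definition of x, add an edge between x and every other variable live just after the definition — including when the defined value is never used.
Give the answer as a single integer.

Answer: 3

Derivation:
Per-block:
  b0 def {f,t,z} use ∅
  b1 def {t,v} use ∅
  b2 def {z} use ∅
  b3 def {t} use {f,t}
  b4 def {z} use {v}
  b5 def {t,v} use {t}
  b6 def {z} use {z}
  b7 def {f} use ∅
  b8 def {t} use ∅
  b9 def {t} use ∅

Live sets:
  live b0: ∅→{f}
  live b1: {f}→{f,t,v}
  live b2: ∅→∅
  live b3: {f,t}→{t}
  live b4: {f,v}→{f,z}
  live b5: {t}→∅
  live b6: {z}→∅
  live b7: ∅→∅
  live b8: ∅→∅
  live b9: ∅→∅

Interfere edges:
  f — {t,v,z}
  t — {f,v,z}
  v — {f,t}
  z — {f,t}

Chromatic number:
  clique {f,t,v} ⇒ need ≥ 3
  3-colouring: R0={f}  R1={t}  R2={v,z}
  χ = 3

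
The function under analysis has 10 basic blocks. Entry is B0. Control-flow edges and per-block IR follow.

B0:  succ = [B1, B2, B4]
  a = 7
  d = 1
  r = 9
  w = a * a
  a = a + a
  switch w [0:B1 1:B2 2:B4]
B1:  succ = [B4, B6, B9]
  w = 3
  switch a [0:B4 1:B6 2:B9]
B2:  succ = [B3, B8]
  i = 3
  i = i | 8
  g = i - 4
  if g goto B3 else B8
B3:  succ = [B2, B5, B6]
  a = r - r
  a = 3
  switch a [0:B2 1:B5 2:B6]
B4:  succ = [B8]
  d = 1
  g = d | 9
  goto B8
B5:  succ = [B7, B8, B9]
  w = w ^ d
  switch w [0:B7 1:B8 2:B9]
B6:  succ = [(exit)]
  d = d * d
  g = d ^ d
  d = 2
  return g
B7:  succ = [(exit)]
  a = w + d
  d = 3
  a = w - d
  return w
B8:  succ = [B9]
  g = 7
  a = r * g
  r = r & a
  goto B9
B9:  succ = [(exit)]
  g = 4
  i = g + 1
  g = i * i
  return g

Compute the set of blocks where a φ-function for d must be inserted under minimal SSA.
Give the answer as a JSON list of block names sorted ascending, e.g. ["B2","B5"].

idom tree: B1←B0 B2←B0 B3←B2 B4←B0 B5←B3 B6←B0 B7←B5 B8←B0 B9←B0
Dom at joins:
  B2: preds {B0,B3}: {B0} ∩ {B0,B2,B3} = {B0}; idom=B0
  B4: preds {B0,B1}: {B0} ∩ {B0,B1} = {B0}; idom=B0
  B6: preds {B1,B3}: {B0,B1} ∩ {B0,B2,B3} = {B0}; idom=B0
  B8: preds {B2,B4,B5}: {B0,B2} ∩ {B0,B4} ∩ {B0,B2,B3,B5} = {B0}; idom=B0
  B9: preds {B1,B5,B8}: {B0,B1} ∩ {B0,B2,B3,B5} ∩ {B0,B8} = {B0}; idom=B0

DF walk-up:
  B2←B0: walk · to B0
  B2←B3: walk B3→B2 to B0
  B4←B0: walk · to B0
  B4←B1: walk B1 to B0
  B6←B1: walk B1 to B0
  B6←B3: walk B3→B2 to B0
  B8←B2: walk B2 to B0
  B8←B4: walk B4 to B0
  B8←B5: walk B5→B3→B2 to B0
  B9←B1: walk B1 to B0
  B9←B5: walk B5→B3→B2 to B0
  B9←B8: walk B8 to B0
  B0: DF=∅
  B1: DF={B4,B6,B9}
  B2: DF={B2,B6,B8,B9}
  B3: DF={B2,B6,B8,B9}
  B4: DF={B8}
  B5: DF={B8,B9}
  B6: DF=∅
  B7: DF=∅
  B8: DF={B9}
  B9: DF=∅

φ for d: defs {B0,B4,B6,B7}
  DF⁺ = {B8,B9}

Answer: ["B8", "B9"]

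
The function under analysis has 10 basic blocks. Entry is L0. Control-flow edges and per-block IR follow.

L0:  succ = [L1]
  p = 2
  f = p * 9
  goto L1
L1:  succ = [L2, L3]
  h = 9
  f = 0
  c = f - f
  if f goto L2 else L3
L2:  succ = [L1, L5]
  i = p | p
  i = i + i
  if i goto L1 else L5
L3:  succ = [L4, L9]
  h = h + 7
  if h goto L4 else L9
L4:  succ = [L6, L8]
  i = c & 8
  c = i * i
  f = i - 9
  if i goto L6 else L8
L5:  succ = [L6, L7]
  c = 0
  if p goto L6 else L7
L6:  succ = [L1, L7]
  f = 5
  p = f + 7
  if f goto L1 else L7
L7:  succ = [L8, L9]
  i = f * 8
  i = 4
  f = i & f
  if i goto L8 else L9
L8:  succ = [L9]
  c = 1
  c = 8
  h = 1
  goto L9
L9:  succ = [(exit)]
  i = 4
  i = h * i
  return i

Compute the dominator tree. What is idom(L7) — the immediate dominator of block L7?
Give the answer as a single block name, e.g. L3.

idom tree: L1←L0 L2←L1 L3←L1 L4←L3 L5←L2 L6←L1 L7←L1 L8←L1 L9←L1
Dom∩ at merges:
  L1: preds {L0,L2,L6}: {L0} ∩ {L0,L1,L2} ∩ {L0,L1,L6} = {L0}; idom=L0
  L6: preds {L4,L5}: {L0,L1,L3,L4} ∩ {L0,L1,L2,L5} = {L0,L1}; idom=L1
  L7: preds {L5,L6}: {L0,L1,L2,L5} ∩ {L0,L1,L6} = {L0,L1}; idom=L1
  L8: preds {L4,L7}: {L0,L1,L3,L4} ∩ {L0,L1,L7} = {L0,L1}; idom=L1
  L9: preds {L3,L7,L8}: {L0,L1,L3} ∩ {L0,L1,L7} ∩ {L0,L1,L8} = {L0,L1}; idom=L1

idom(L7) = L1

Answer: L1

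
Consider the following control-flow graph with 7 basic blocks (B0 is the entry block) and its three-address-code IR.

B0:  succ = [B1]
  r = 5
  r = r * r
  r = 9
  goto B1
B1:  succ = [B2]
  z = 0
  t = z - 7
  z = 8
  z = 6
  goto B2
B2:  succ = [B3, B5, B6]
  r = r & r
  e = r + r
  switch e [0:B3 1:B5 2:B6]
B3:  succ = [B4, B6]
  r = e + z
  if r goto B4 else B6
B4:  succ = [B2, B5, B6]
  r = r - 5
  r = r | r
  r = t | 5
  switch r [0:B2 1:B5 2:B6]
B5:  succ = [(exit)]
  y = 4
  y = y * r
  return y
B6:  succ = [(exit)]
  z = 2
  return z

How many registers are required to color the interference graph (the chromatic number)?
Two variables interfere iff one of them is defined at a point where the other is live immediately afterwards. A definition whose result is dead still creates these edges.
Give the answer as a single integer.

Per-block:
  B0 def {r} use ∅
  B1 def {t,z} use ∅
  B2 def {e,r} use {r}
  B3 def {r} use {e,z}
  B4 def {r} use {r,t}
  B5 def {y} use {r}
  B6 def {z} use ∅

Liveness:
  B0 li=∅ lo={r}
  B1 li={r} lo={r,t,z}
  B2 li={r,t,z} lo={e,r,t,z}
  B3 li={e,t,z} lo={r,t,z}
  B4 li={r,t,z} lo={r,t,z}
  B5 li={r} lo=∅
  B6 li=∅ lo=∅

Interference:
  e↔{r,t,z}
  r↔{e,t,y,z}
  t↔{e,r,z}
  y↔{r}
  z↔{e,r,t}

Chromatic number:
  clique {e,r,t,z} ⇒ need ≥ 4
  4-colouring: R0={r}  R1={e,y}  R2={t}  R3={z}
  χ = 4

Answer: 4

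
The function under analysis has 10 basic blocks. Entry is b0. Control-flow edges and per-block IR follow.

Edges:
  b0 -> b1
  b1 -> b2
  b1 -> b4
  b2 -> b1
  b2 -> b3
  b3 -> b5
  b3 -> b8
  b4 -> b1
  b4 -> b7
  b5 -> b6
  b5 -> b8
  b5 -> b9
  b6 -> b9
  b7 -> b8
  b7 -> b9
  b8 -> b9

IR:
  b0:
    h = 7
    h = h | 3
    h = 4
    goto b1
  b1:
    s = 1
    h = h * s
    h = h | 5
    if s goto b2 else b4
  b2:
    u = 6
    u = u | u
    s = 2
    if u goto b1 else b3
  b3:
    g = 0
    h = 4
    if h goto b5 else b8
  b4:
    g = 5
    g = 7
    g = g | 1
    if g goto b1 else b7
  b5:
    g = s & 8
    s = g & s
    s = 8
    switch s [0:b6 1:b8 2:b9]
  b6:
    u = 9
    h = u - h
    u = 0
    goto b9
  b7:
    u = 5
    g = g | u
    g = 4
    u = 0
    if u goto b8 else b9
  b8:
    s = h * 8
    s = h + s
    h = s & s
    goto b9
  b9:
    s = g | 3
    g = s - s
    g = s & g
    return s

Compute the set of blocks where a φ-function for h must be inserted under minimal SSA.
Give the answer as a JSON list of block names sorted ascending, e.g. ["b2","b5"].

idom tree: b1←b0 b2←b1 b3←b2 b4←b1 b5←b3 b6←b5 b7←b4 b8←b1 b9←b1
Dom∩ at merges:
  b1: preds {b0,b2,b4}: {b0} ∩ {b0,b1,b2} ∩ {b0,b1,b4} = {b0}; idom=b0
  b8: preds {b3,b5,b7}: {b0,b1,b2,b3} ∩ {b0,b1,b2,b3,b5} ∩ {b0,b1,b4,b7} = {b0,b1}; idom=b1
  b9: preds {b5,b6,b7,b8}: {b0,b1,b2,b3,b5} ∩ {b0,b1,b2,b3,b5,b6} ∩ {b0,b1,b4,b7} ∩ {b0,b1,b8} = {b0,b1}; idom=b1

DF walk-up:
  b1←b0: walk · to b0
  b1←b2: walk b2→b1 to b0
  b1←b4: walk b4→b1 to b0
  b8←b3: walk b3→b2 to b1
  b8←b5: walk b5→b3→b2 to b1
  b8←b7: walk b7→b4 to b1
  b9←b5: walk b5→b3→b2 to b1
  b9←b6: walk b6→b5→b3→b2 to b1
  b9←b7: walk b7→b4 to b1
  b9←b8: walk b8 to b1
  DF(b0)=∅
  DF(b1)={b1}
  DF(b2)={b1,b8,b9}
  DF(b3)={b8,b9}
  DF(b4)={b1,b8,b9}
  DF(b5)={b8,b9}
  DF(b6)={b9}
  DF(b7)={b8,b9}
  DF(b8)={b9}
  DF(b9)=∅

φ for h: defs {b0,b1,b3,b6,b8}
  DF⁺ = {b1,b8,b9}

Answer: ["b1", "b8", "b9"]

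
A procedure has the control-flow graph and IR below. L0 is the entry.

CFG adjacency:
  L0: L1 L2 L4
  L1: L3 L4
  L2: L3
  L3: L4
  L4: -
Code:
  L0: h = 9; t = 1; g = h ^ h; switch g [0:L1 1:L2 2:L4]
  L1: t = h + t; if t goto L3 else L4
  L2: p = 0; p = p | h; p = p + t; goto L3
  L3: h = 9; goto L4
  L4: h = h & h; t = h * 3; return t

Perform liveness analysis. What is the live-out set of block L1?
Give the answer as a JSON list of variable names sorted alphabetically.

Answer: ["h"]

Derivation:
Per-block:
  L0 def {g,h,t} use ∅
  L1 def {t} use {h,t}
  L2 def {p} use {h,t}
  L3 def {h} use ∅
  L4 def {h,t} use {h}

Live sets:
  L0 li=∅ lo={h,t}
  L1 li={h,t} lo={h}
  L2 li={h,t} lo=∅
  L3 li=∅ lo={h}
  L4 li={h} lo=∅

live-out(L1) = ["h"]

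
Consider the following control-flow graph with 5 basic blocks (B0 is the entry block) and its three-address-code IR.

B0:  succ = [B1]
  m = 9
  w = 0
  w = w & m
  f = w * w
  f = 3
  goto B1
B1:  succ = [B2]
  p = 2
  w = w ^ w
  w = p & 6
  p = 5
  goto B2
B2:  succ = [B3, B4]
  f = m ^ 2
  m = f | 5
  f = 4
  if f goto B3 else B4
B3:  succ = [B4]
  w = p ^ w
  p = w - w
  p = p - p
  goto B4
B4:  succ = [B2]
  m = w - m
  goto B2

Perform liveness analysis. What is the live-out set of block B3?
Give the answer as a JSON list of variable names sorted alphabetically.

def/use:
  B0: def={f,m,w} ue=∅
  B1: def={p,w} ue={w}
  B2: def={f,m} ue={m}
  B3: def={p,w} ue={p,w}
  B4: def={m} ue={m,w}

Liveness:
  live B0: ∅→{m,w}
  live B1: {m,w}→{m,p,w}
  live B2: {m,p,w}→{m,p,w}
  live B3: {m,p,w}→{m,p,w}
  live B4: {m,p,w}→{m,p,w}

live-out(B3) = ["m", "p", "w"]

Answer: ["m", "p", "w"]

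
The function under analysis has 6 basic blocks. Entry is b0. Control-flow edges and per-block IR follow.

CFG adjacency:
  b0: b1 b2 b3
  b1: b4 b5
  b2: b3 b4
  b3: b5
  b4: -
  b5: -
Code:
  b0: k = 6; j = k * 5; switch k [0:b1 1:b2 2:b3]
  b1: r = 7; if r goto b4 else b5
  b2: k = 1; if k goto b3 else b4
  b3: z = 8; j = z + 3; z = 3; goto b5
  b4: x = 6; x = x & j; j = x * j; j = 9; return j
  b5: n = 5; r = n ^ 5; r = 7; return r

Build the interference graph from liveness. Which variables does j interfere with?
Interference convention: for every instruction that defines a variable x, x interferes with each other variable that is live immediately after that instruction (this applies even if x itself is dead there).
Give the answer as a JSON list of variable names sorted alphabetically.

Answer: ["k", "r", "x"]

Working:
Block summaries:
  b0 def {j,k} use ∅
  b1 def {r} use ∅
  b2 def {k} use ∅
  b3 def {j,z} use ∅
  b4 def {j,x} use {j}
  b5 def {n,r} use ∅

Backward fixpoint:
  b0: in=∅ out={j}
  b1: in={j} out={j}
  b2: in={j} out={j}
  b3: in=∅ out=∅
  b4: in={j} out=∅
  b5: in=∅ out=∅

Interfere edges:
  j↔{k,r,x}
  k↔{j}
  n↔∅
  r↔{j}
  x↔{j}
  z↔∅

N(j) = ["k", "r", "x"]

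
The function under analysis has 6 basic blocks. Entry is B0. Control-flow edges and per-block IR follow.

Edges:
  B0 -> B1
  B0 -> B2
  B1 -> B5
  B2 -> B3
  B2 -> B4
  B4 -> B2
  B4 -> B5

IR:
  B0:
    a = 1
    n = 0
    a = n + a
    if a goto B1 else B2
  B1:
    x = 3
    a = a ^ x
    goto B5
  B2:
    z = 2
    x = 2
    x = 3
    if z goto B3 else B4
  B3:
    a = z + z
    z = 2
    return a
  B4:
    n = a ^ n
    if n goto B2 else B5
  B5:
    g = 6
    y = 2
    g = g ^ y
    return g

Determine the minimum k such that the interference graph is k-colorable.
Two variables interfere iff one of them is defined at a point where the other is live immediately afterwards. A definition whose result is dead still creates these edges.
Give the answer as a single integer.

Answer: 4

Working:
def/use:
  B0: def={a,n} ue=∅
  B1: def={a,x} ue={a}
  B2: def={x,z} ue=∅
  B3: def={a,z} ue={z}
  B4: def={n} ue={a,n}
  B5: def={g,y} ue=∅

Liveness:
  live B0: ∅→{a,n}
  live B1: {a}→∅
  live B2: {a,n}→{a,n,z}
  live B3: {z}→∅
  live B4: {a,n}→{a,n}
  live B5: ∅→∅

Interference:
  a↔{n,x,z}
  g↔{y}
  n↔{a,x,z}
  x↔{a,n,z}
  y↔{g}
  z↔{a,n,x}

Chromatic number:
  lower bound: {a,n,x,z} mutually conflict ⇒ χ ≥ 4
  assign a→c0 g→c0 n→c1 x→c2 y→c1 z→c3 — no edge inside a register ⇒ χ ≤ 4
  χ = 4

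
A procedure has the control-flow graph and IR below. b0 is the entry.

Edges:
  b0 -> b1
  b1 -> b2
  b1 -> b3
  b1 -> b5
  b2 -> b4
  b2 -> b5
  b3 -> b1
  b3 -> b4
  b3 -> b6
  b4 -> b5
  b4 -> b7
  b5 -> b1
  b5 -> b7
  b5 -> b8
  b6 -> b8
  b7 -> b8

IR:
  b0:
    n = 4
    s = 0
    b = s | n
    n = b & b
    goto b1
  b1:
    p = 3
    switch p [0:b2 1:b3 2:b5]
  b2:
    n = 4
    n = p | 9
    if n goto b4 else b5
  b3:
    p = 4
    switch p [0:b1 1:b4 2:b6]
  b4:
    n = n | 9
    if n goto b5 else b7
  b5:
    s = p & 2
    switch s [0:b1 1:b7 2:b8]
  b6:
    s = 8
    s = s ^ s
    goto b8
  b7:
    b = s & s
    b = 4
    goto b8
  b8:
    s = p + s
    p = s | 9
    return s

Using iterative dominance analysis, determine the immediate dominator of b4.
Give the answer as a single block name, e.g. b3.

Answer: b1

Analysis:
idom tree: b1←b0 b2←b1 b3←b1 b4←b1 b5←b1 b6←b3 b7←b1 b8←b1
Join-block Dom:
  b1: preds {b0,b3,b5}: {b0} ∩ {b0,b1,b3} ∩ {b0,b1,b5} = {b0}; idom=b0
  b4: preds {b2,b3}: {b0,b1,b2} ∩ {b0,b1,b3} = {b0,b1}; idom=b1
  b5: preds {b1,b2,b4}: {b0,b1} ∩ {b0,b1,b2} ∩ {b0,b1,b4} = {b0,b1}; idom=b1
  b7: preds {b4,b5}: {b0,b1,b4} ∩ {b0,b1,b5} = {b0,b1}; idom=b1
  b8: preds {b5,b6,b7}: {b0,b1,b5} ∩ {b0,b1,b3,b6} ∩ {b0,b1,b7} = {b0,b1}; idom=b1

idom(b4) = b1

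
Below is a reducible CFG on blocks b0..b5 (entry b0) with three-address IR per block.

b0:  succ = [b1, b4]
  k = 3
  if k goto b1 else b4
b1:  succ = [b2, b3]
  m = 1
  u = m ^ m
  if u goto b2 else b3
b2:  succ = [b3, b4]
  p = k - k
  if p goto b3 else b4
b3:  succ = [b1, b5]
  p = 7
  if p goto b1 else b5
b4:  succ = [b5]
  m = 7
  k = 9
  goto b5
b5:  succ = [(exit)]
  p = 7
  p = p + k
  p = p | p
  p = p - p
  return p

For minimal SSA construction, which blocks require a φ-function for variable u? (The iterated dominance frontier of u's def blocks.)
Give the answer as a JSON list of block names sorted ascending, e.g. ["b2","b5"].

Answer: ["b1", "b4", "b5"]

Derivation:
idom tree: b1←b0 b2←b1 b3←b1 b4←b0 b5←b0
Dom∩ at merges:
  b1: preds {b0,b3}: {b0} ∩ {b0,b1,b3} = {b0}; idom=b0
  b3: preds {b1,b2}: {b0,b1} ∩ {b0,b1,b2} = {b0,b1}; idom=b1
  b4: preds {b0,b2}: {b0} ∩ {b0,b1,b2} = {b0}; idom=b0
  b5: preds {b3,b4}: {b0,b1,b3} ∩ {b0,b4} = {b0}; idom=b0

DF derivation:
  b1←b0: walk · to b0
  b1←b3: walk b3→b1 to b0
  b3←b1: walk · to b1
  b3←b2: walk b2 to b1
  b4←b0: walk · to b0
  b4←b2: walk b2→b1 to b0
  b5←b3: walk b3→b1 to b0
  b5←b4: walk b4 to b0
  DF(b0)=∅
  DF(b1)={b1,b4,b5}
  DF(b2)={b3,b4}
  DF(b3)={b1,b5}
  DF(b4)={b5}
  DF(b5)=∅

φ for u: defs {b1}
  DF⁺ = {b1,b4,b5}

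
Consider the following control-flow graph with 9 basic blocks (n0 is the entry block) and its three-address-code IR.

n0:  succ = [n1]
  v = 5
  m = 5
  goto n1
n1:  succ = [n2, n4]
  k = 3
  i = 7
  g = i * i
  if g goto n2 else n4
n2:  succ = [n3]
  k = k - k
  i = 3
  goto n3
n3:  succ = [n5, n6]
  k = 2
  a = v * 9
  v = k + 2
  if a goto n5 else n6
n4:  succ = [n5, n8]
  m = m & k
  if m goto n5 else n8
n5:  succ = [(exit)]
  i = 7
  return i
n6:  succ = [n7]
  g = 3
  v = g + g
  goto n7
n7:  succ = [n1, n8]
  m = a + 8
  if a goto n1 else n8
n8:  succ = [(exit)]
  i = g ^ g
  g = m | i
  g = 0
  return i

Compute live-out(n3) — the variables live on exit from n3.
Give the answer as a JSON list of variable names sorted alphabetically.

Per-block:
  n0 def {m,v} use ∅
  n1 def {g,i,k} use ∅
  n2 def {i,k} use {k}
  n3 def {a,k,v} use {v}
  n4 def {m} use {k,m}
  n5 def {i} use ∅
  n6 def {g,v} use ∅
  n7 def {m} use {a}
  n8 def {g,i} use {g,m}

Live sets:
  n0: in=∅ out={m,v}
  n1: in={m,v} out={g,k,m,v}
  n2: in={k,v} out={v}
  n3: in={v} out={a}
  n4: in={g,k,m} out={g,m}
  n5: in=∅ out=∅
  n6: in={a} out={a,g,v}
  n7: in={a,g,v} out={g,m,v}
  n8: in={g,m} out=∅

live-out(n3) = ["a"]

Answer: ["a"]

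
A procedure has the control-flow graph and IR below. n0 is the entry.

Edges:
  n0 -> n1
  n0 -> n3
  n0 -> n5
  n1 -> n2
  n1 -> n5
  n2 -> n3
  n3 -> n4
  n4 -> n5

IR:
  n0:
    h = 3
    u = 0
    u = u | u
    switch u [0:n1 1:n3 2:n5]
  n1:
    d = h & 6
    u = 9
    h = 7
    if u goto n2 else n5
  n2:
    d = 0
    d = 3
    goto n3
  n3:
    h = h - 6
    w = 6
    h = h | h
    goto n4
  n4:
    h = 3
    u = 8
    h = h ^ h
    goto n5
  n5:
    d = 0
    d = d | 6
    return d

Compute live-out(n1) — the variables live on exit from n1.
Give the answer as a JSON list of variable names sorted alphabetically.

Answer: ["h"]

Derivation:
Per-block:
  n0: {h,u} / ∅
  n1: {d,h,u} / {h}
  n2: {d} / ∅
  n3: {h,w} / {h}
  n4: {h,u} / ∅
  n5: {d} / ∅

Live sets:
  live n0: ∅→{h}
  live n1: {h}→{h}
  live n2: {h}→{h}
  live n3: {h}→∅
  live n4: ∅→∅
  live n5: ∅→∅

live-out(n1) = ["h"]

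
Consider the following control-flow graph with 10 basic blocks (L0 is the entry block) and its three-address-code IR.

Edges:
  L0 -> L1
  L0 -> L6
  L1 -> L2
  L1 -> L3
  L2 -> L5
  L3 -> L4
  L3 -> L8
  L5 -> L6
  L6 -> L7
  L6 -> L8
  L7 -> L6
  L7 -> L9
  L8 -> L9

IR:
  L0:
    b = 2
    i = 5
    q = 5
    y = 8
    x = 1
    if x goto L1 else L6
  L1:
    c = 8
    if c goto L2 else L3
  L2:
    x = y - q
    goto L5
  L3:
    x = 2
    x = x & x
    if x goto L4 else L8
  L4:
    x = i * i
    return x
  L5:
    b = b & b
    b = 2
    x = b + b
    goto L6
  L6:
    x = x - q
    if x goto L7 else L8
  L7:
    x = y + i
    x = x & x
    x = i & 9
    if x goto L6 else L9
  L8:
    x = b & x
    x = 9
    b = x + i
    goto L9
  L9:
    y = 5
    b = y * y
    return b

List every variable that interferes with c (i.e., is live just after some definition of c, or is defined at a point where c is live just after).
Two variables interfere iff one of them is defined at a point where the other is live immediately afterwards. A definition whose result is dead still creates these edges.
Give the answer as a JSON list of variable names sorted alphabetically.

def/use:
  L0 def {b,i,q,x,y} use ∅
  L1 def {c} use ∅
  L2 def {x} use {q,y}
  L3 def {x} use ∅
  L4 def {x} use {i}
  L5 def {b,x} use {b}
  L6 def {x} use {q,x}
  L7 def {x} use {i,y}
  L8 def {b,x} use {b,i,x}
  L9 def {b,y} use ∅

Backward fixpoint:
  L0 li=∅ lo={b,i,q,x,y}
  L1 li={b,i,q,y} lo={b,i,q,y}
  L2 li={b,i,q,y} lo={b,i,q,y}
  L3 li={b,i} lo={b,i,x}
  L4 li={i} lo=∅
  L5 li={b,i,q,y} lo={b,i,q,x,y}
  L6 li={b,i,q,x,y} lo={b,i,q,x,y}
  L7 li={b,i,q,y} lo={b,i,q,x,y}
  L8 li={b,i,x} lo=∅
  L9 li=∅ lo=∅

Interfere edges:
  b: {c,i,q,x,y}
  c: {b,i,q,y}
  i: {b,c,q,x,y}
  q: {b,c,i,x,y}
  x: {b,i,q,y}
  y: {b,c,i,q,x}

N(c) = ["b", "i", "q", "y"]

Answer: ["b", "i", "q", "y"]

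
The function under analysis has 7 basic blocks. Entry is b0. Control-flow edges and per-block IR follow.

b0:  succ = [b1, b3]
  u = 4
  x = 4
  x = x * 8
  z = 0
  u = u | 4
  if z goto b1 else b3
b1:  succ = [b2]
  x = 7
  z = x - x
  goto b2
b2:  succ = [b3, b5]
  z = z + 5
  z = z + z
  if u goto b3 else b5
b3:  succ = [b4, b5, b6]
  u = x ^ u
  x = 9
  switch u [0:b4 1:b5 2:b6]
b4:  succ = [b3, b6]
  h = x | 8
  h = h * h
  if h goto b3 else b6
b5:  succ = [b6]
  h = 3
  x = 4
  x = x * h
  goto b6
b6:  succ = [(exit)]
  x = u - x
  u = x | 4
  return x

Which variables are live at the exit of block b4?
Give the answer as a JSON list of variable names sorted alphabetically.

Answer: ["u", "x"]

Derivation:
def/use:
  b0: def={u,x,z} ue=∅
  b1: def={x,z} ue=∅
  b2: def={z} ue={u,z}
  b3: def={u,x} ue={u,x}
  b4: def={h} ue={x}
  b5: def={h,x} ue=∅
  b6: def={u,x} ue={u,x}

Liveness:
  b0: in=∅ out={u,x}
  b1: in={u} out={u,x,z}
  b2: in={u,x,z} out={u,x}
  b3: in={u,x} out={u,x}
  b4: in={u,x} out={u,x}
  b5: in={u} out={u,x}
  b6: in={u,x} out=∅

live-out(b4) = ["u", "x"]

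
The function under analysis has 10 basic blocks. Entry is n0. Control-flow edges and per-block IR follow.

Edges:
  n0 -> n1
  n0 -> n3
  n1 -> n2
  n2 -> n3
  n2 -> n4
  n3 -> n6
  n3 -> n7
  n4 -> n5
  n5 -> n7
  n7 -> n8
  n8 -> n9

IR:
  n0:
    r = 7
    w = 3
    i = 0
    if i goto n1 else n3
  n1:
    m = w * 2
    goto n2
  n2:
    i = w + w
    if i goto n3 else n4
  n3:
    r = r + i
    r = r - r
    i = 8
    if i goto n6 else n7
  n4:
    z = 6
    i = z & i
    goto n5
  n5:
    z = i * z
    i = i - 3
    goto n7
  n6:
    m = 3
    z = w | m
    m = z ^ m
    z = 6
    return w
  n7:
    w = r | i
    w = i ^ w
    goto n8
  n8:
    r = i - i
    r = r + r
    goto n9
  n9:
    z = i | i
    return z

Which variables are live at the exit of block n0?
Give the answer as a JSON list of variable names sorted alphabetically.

Answer: ["i", "r", "w"]

Working:
Block summaries:
  n0 def {i,r,w} use ∅
  n1 def {m} use {w}
  n2 def {i} use {w}
  n3 def {i,r} use {i,r}
  n4 def {i,z} use {i}
  n5 def {i,z} use {i,z}
  n6 def {m,z} use {w}
  n7 def {w} use {i,r}
  n8 def {r} use {i}
  n9 def {z} use {i}

Backward fixpoint:
  live n0: ∅→{i,r,w}
  live n1: {r,w}→{r,w}
  live n2: {r,w}→{i,r,w}
  live n3: {i,r,w}→{i,r,w}
  live n4: {i,r}→{i,r,z}
  live n5: {i,r,z}→{i,r}
  live n6: {w}→∅
  live n7: {i,r}→{i}
  live n8: {i}→{i}
  live n9: {i}→∅

live-out(n0) = ["i", "r", "w"]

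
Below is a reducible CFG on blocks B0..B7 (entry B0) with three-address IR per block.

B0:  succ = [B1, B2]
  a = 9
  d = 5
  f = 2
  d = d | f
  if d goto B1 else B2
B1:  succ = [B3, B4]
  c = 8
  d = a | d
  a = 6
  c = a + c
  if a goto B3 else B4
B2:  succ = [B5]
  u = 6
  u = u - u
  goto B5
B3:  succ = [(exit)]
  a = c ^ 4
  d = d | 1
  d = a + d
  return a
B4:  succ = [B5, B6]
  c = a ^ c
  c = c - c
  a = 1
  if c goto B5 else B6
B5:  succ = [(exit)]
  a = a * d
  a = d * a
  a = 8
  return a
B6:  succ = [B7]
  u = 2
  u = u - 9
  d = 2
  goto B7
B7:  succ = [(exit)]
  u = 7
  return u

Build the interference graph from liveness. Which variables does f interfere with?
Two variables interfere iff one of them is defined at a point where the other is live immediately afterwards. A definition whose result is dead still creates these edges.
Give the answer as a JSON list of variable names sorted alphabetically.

Answer: ["a", "d"]

Analysis:
Per-block:
  B0: {a,d,f} / ∅
  B1: {a,c,d} / {a,d}
  B2: {u} / ∅
  B3: {a,d} / {c,d}
  B4: {a,c} / {a,c}
  B5: {a} / {a,d}
  B6: {d,u} / ∅
  B7: {u} / ∅

Liveness:
  B0 li=∅ lo={a,d}
  B1 li={a,d} lo={a,c,d}
  B2 li={a,d} lo={a,d}
  B3 li={c,d} lo=∅
  B4 li={a,c,d} lo={a,d}
  B5 li={a,d} lo=∅
  B6 li=∅ lo=∅
  B7 li=∅ lo=∅

Interference:
  a↔{c,d,f,u}
  c↔{a,d}
  d↔{a,c,f,u}
  f↔{a,d}
  u↔{a,d}

N(f) = ["a", "d"]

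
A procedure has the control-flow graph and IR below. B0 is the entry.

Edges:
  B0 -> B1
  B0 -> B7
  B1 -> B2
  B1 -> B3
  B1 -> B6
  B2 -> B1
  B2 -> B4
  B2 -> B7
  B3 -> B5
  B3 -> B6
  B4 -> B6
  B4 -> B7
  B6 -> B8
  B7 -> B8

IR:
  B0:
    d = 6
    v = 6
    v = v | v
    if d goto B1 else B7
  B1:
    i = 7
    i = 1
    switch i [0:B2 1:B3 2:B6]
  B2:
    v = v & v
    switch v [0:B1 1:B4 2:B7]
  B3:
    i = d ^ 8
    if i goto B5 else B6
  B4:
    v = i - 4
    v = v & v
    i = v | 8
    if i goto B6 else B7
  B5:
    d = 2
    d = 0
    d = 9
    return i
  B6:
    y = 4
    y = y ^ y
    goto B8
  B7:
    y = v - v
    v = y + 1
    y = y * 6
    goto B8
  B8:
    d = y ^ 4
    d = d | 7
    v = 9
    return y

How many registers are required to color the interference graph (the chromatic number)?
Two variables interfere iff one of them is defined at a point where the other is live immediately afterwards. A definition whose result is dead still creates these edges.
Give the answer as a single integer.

Block summaries:
  B0: def={d,v} ue=∅
  B1: def={i} ue=∅
  B2: def={v} ue={v}
  B3: def={i} ue={d}
  B4: def={i,v} ue={i}
  B5: def={d} ue={i}
  B6: def={y} ue=∅
  B7: def={v,y} ue={v}
  B8: def={d,v} ue={y}

Liveness:
  B0: in=∅ out={d,v}
  B1: in={d,v} out={d,i,v}
  B2: in={d,i,v} out={d,i,v}
  B3: in={d} out={i}
  B4: in={i} out={v}
  B5: in={i} out=∅
  B6: in=∅ out={y}
  B7: in={v} out={y}
  B8: in={y} out=∅

Conflict graph:
  d↔{i,v,y}
  i↔{d,v}
  v↔{d,i,y}
  y↔{d,v}

Chromatic number:
  lower bound: {d,i,v} mutually conflict ⇒ χ ≥ 3
  3-colouring: R0={d}  R1={v}  R2={i,y}
  χ = 3

Answer: 3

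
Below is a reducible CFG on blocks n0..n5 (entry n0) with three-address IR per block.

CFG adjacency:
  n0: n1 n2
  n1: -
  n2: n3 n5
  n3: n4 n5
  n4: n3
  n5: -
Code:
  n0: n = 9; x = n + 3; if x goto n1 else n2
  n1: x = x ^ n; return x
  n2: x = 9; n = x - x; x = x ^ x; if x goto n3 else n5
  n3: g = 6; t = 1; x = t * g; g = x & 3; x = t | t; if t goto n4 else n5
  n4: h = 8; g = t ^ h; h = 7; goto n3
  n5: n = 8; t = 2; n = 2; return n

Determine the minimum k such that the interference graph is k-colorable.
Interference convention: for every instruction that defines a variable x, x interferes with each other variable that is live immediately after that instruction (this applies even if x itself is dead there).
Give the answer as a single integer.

Answer: 2

Derivation:
Per-block:
  n0: {n,x} / ∅
  n1: {x} / {n,x}
  n2: {n,x} / ∅
  n3: {g,t,x} / ∅
  n4: {g,h} / {t}
  n5: {n,t} / ∅

Liveness:
  live n0: ∅→{n,x}
  live n1: {n,x}→∅
  live n2: ∅→∅
  live n3: ∅→{t}
  live n4: {t}→∅
  live n5: ∅→∅

Conflict graph:
  g↔{t}
  h↔{t}
  n↔{x}
  t↔{g,h,x}
  x↔{n,t}

Colouring:
  {g,t} pairwise interfere (2-clique) ⇒ χ ≥ 2
  2-colouring: r0={n,t}  r1={g,h,x}
  χ = 2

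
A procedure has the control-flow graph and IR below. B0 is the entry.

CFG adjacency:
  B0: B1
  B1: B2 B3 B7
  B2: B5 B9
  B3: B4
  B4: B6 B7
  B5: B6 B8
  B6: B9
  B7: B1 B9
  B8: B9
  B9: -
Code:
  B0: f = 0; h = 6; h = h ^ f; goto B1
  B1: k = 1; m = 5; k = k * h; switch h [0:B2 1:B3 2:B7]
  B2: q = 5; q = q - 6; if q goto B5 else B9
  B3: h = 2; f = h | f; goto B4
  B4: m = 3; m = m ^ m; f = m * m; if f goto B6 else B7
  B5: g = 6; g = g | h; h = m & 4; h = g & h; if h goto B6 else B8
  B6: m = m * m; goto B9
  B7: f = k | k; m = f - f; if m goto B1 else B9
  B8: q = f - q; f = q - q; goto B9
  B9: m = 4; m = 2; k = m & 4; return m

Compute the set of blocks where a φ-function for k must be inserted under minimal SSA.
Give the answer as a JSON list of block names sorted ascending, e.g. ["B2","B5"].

idom tree: B1←B0 B2←B1 B3←B1 B4←B3 B5←B2 B6←B1 B7←B1 B8←B5 B9←B1
Dom∩ at merges:
  B1: preds {B0,B7}: {B0} ∩ {B0,B1,B7} = {B0}; idom=B0
  B6: preds {B4,B5}: {B0,B1,B3,B4} ∩ {B0,B1,B2,B5} = {B0,B1}; idom=B1
  B7: preds {B1,B4}: {B0,B1} ∩ {B0,B1,B3,B4} = {B0,B1}; idom=B1
  B9: preds {B2,B6,B7,B8}: {B0,B1,B2} ∩ {B0,B1,B6} ∩ {B0,B1,B7} ∩ {B0,B1,B2,B5,B8} = {B0,B1}; idom=B1

Frontier:
  join B1 pred B0: · stop@B0
  join B1 pred B7: B7→B1 stop@B0
  join B6 pred B4: B4→B3 stop@B1
  join B6 pred B5: B5→B2 stop@B1
  join B7 pred B1: · stop@B1
  join B7 pred B4: B4→B3 stop@B1
  join B9 pred B2: B2 stop@B1
  join B9 pred B6: B6 stop@B1
  join B9 pred B7: B7 stop@B1
  join B9 pred B8: B8→B5→B2 stop@B1
  B0: DF=∅
  B1: DF={B1}
  B2: DF={B6,B9}
  B3: DF={B6,B7}
  B4: DF={B6,B7}
  B5: DF={B6,B9}
  B6: DF={B9}
  B7: DF={B1,B9}
  B8: DF={B9}
  B9: DF=∅

φ for k: defs {B1,B9}
  DF⁺ = {B1}

Answer: ["B1"]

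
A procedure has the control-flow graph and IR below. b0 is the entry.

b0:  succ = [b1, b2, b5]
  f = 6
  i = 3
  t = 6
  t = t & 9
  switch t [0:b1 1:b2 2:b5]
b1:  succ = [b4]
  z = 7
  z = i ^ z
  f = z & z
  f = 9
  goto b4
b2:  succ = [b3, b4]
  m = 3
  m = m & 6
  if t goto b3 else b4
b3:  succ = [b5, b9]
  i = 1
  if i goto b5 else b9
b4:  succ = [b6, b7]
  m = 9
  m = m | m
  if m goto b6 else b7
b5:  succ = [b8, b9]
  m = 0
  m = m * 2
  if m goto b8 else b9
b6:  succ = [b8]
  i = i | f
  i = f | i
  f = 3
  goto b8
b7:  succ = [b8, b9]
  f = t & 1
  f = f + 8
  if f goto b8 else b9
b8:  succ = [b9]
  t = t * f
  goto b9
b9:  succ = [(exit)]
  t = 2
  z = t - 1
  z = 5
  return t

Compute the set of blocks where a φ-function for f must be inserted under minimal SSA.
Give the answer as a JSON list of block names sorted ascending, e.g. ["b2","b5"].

idom tree: b1←b0 b2←b0 b3←b2 b4←b0 b5←b0 b6←b4 b7←b4 b8←b0 b9←b0
Join-block Dom:
  b4: preds {b1,b2}: {b0,b1} ∩ {b0,b2} = {b0}; idom=b0
  b5: preds {b0,b3}: {b0} ∩ {b0,b2,b3} = {b0}; idom=b0
  b8: preds {b5,b6,b7}: {b0,b5} ∩ {b0,b4,b6} ∩ {b0,b4,b7} = {b0}; idom=b0
  b9: preds {b3,b5,b7,b8}: {b0,b2,b3} ∩ {b0,b5} ∩ {b0,b4,b7} ∩ {b0,b8} = {b0}; idom=b0

DF derivation:
  b4←b1: walk b1 to b0
  b4←b2: walk b2 to b0
  b5←b0: walk · to b0
  b5←b3: walk b3→b2 to b0
  b8←b5: walk b5 to b0
  b8←b6: walk b6→b4 to b0
  b8←b7: walk b7→b4 to b0
  b9←b3: walk b3→b2 to b0
  b9←b5: walk b5 to b0
  b9←b7: walk b7→b4 to b0
  b9←b8: walk b8 to b0
  b0 → ∅
  b1 → {b4}
  b2 → {b4,b5,b9}
  b3 → {b5,b9}
  b4 → {b8,b9}
  b5 → {b8,b9}
  b6 → {b8}
  b7 → {b8,b9}
  b8 → {b9}
  b9 → ∅

φ for f: defs {b0,b1,b6,b7}
  DF⁺ = {b4,b8,b9}

Answer: ["b4", "b8", "b9"]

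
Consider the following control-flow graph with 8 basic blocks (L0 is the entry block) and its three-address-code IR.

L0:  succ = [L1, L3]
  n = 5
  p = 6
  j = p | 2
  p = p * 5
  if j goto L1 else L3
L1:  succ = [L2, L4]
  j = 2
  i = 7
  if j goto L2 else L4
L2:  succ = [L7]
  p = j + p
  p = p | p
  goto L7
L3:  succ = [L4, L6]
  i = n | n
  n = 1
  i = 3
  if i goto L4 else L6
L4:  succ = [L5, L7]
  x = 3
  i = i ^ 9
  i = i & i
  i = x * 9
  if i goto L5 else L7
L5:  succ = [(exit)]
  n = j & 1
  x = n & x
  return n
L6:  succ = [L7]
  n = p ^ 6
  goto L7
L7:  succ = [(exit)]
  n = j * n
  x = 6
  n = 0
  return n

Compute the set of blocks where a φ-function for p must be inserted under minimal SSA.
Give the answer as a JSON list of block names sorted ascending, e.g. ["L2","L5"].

Answer: ["L7"]

Working:
idom tree: L1←L0 L2←L1 L3←L0 L4←L0 L5←L4 L6←L3 L7←L0
Dom at joins:
  L4: preds {L1,L3}: {L0,L1} ∩ {L0,L3} = {L0}; idom=L0
  L7: preds {L2,L4,L6}: {L0,L1,L2} ∩ {L0,L4} ∩ {L0,L3,L6} = {L0}; idom=L0

Frontier:
  join L4 pred L1: L1 stop@L0
  join L4 pred L3: L3 stop@L0
  join L7 pred L2: L2→L1 stop@L0
  join L7 pred L4: L4 stop@L0
  join L7 pred L6: L6→L3 stop@L0
  DF(L0)=∅
  DF(L1)={L4,L7}
  DF(L2)={L7}
  DF(L3)={L4,L7}
  DF(L4)={L7}
  DF(L5)=∅
  DF(L6)={L7}
  DF(L7)=∅

φ for p: defs {L0,L2}
  DF⁺ = {L7}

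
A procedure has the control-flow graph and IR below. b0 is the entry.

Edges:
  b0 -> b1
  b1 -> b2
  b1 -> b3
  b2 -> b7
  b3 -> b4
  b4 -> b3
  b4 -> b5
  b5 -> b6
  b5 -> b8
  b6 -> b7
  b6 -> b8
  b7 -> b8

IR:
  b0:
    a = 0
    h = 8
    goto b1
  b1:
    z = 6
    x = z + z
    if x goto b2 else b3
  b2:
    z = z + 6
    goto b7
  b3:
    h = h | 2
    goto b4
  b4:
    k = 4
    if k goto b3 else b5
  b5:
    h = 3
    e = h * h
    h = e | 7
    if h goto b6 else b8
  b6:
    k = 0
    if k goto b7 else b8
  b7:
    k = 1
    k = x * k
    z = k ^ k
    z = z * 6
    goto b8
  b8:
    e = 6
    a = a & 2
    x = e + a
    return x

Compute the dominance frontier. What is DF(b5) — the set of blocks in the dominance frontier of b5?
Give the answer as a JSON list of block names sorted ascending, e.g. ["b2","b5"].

Answer: ["b7", "b8"]

Analysis:
idom tree: b1←b0 b2←b1 b3←b1 b4←b3 b5←b4 b6←b5 b7←b1 b8←b1
Dom at joins:
  b3: preds {b1,b4}: {b0,b1} ∩ {b0,b1,b3,b4} = {b0,b1}; idom=b1
  b7: preds {b2,b6}: {b0,b1,b2} ∩ {b0,b1,b3,b4,b5,b6} = {b0,b1}; idom=b1
  b8: preds {b5,b6,b7}: {b0,b1,b3,b4,b5} ∩ {b0,b1,b3,b4,b5,b6} ∩ {b0,b1,b7} = {b0,b1}; idom=b1

Frontier:
  join b3 pred b1: · stop@b1
  join b3 pred b4: b4→b3 stop@b1
  join b7 pred b2: b2 stop@b1
  join b7 pred b6: b6→b5→b4→b3 stop@b1
  join b8 pred b5: b5→b4→b3 stop@b1
  join b8 pred b6: b6→b5→b4→b3 stop@b1
  join b8 pred b7: b7 stop@b1
  DF(b0)=∅
  DF(b1)=∅
  DF(b2)={b7}
  DF(b3)={b3,b7,b8}
  DF(b4)={b3,b7,b8}
  DF(b5)={b7,b8}
  DF(b6)={b7,b8}
  DF(b7)={b8}
  DF(b8)=∅

DF(b5) = ["b7", "b8"]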